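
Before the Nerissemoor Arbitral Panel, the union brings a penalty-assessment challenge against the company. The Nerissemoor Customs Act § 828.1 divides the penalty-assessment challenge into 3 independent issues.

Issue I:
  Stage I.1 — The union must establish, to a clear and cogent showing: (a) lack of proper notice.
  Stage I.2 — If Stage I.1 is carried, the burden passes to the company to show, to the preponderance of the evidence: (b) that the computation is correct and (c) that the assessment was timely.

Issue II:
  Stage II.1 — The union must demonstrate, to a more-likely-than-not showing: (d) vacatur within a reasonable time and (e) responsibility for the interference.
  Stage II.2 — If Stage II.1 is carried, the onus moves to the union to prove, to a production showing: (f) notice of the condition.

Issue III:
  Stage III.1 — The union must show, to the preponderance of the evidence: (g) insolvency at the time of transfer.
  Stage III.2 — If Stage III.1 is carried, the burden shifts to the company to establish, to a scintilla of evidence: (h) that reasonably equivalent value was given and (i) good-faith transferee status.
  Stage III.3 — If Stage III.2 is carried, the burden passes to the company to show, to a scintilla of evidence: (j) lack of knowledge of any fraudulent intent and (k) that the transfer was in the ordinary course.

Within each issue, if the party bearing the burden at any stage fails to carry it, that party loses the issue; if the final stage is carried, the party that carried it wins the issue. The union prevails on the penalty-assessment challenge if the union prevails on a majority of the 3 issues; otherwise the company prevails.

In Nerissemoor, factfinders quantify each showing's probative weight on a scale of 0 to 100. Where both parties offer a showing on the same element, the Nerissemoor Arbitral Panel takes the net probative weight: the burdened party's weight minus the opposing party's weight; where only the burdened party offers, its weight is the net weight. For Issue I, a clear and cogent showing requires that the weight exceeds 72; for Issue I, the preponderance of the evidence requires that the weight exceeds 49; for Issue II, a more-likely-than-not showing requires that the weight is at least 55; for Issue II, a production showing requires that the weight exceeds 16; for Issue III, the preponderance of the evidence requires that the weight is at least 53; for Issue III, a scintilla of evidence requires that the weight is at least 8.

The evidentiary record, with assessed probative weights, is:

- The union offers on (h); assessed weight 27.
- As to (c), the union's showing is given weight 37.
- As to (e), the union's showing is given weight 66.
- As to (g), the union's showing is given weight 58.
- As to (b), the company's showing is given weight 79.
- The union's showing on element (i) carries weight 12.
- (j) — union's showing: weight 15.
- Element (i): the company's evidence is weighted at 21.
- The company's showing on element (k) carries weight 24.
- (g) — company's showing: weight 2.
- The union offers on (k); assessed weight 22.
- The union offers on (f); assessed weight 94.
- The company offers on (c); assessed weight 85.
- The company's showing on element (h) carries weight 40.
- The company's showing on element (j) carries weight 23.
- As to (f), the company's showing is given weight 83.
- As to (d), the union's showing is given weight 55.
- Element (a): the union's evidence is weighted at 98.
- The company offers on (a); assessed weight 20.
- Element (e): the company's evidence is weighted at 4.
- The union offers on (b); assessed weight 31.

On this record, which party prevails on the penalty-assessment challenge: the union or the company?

— Issue I —
Stage I.1 (union, a clear and cogent showing, weight exceeds 72): (a) net 98−20=78 > 72 — meets.
  The union carries Stage I.1; the company now bears the burden.
Stage I.2 (company, the preponderance of the evidence, weight exceeds 49): (b) net 79−31=48 ≤ 49 — fails; (c) net 85−37=48 ≤ 49 — fails.
  Not every element is met, so the company fails to carry Stage I.2.
The union prevails on this issue.
— Issue II —
Stage II.1 — burden on union; standard: a more-likely-than-not showing (weight is at least 55).
    (d): 55 ≥ 55 [met]
    (e): 66 − 4 = 62 ≥ 55 [met]
  Stage II.1 carried; the burden remains with the union.
Stage II.2 — burden on union; standard: a production showing (weight exceeds 16).
    (f): 94 − 83 = 11 ≤ 16 [not met]
  Stage II.2 not carried; the union fails its burden.
The company prevails on this issue.
— Issue III —
Stage III.1 (union, the preponderance of the evidence, weight is at least 53): (g) net 58−2=56 ≥ 53 — meets.
  The union carries Stage III.1; the company now bears the burden.
Stage III.2 (company, a scintilla of evidence, weight is at least 8): (h) net 40−27=13 ≥ 8 — meets; (i) net 21−12=9 ≥ 8 — meets.
  Stage III.2 carried; the burden remains with the company.
Stage III.3 (company, a scintilla of evidence, weight is at least 8): (j) net 23−15=8 ≥ 8 — meets; (k) net 24−22=2 < 8 — fails.
  The company does not carry Stage III.3.
The union prevails on this issue.
Per-issue: Issue I → union; Issue II → company; Issue III → union. The union must prevail on a majority of issues; overall, the union prevails.

union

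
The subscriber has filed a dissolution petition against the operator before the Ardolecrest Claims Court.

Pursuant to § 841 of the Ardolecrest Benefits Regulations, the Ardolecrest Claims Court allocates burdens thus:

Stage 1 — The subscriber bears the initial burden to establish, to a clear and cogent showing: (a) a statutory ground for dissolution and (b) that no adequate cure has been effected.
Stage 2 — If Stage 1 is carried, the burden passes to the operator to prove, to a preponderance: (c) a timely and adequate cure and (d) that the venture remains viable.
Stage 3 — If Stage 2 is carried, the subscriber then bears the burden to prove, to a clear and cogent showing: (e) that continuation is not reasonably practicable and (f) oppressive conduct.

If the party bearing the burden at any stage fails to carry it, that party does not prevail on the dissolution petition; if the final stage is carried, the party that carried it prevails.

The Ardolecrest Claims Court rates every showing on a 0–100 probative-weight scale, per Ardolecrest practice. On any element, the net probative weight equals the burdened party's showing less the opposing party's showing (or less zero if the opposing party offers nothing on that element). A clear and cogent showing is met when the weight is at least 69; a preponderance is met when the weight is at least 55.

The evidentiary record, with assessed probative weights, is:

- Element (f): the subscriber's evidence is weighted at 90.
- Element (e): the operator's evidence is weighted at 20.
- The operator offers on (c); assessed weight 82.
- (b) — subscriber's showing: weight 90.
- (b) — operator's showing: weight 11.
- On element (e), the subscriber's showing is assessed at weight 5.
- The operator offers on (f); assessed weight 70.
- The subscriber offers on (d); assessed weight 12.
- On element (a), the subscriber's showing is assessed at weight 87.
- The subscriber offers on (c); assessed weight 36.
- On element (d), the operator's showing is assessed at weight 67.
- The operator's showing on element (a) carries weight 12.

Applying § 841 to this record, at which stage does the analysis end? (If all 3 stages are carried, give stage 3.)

Stage 1 (subscriber, a clear and cogent showing, weight is at least 69): (a) net 87−12=75 ≥ 69 — meets; (b) net 90−11=79 ≥ 69 — meets.
  Stage 1 is satisfied; the onus moves to the operator.
Stage 2 (operator, a preponderance, weight is at least 55): (c) net 82−36=46 < 55 — fails; (d) net 67−12=55 ≥ 55 — meets.
  The operator does not carry Stage 2.
So the subscriber prevails.

stage 2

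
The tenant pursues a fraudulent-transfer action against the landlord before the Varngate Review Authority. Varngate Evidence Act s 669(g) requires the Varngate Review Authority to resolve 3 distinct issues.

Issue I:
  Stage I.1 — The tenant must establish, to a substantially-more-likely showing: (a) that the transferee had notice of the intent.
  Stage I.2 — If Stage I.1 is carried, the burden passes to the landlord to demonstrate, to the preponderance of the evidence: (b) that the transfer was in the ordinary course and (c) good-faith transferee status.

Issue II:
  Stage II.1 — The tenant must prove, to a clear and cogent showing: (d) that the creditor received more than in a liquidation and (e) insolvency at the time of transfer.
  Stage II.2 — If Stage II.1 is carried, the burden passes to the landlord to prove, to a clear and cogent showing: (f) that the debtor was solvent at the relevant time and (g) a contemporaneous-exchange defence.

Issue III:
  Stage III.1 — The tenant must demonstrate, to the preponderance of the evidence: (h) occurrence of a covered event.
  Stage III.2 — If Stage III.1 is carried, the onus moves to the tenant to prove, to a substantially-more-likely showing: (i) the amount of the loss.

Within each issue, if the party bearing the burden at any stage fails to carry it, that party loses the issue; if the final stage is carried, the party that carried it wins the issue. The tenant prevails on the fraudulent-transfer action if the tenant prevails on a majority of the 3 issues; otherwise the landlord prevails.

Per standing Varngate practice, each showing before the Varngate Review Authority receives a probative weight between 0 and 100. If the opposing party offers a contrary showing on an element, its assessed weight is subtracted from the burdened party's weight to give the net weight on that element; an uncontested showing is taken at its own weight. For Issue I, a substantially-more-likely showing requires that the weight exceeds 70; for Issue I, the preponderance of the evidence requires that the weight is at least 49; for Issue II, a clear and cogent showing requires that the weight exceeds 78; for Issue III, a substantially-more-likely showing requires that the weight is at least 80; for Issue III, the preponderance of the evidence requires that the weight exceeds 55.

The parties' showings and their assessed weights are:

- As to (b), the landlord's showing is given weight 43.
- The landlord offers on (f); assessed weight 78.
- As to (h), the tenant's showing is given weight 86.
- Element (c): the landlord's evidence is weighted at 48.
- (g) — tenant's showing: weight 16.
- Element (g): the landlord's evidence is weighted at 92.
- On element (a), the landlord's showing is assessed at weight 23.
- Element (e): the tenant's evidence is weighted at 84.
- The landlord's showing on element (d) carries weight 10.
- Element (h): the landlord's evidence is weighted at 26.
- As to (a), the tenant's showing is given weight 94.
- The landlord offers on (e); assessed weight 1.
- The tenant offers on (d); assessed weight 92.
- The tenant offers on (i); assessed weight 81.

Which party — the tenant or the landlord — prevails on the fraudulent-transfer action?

— Issue I —
At Stage I.1 the tenant must meet a substantially-more-likely showing (weight exceeds 70): on (a) the weight is 94 less the opposing 23 gives net 71, > 70, so (a) meets the standard.
  Stage I.1 is satisfied; the onus moves to the landlord.
At Stage I.2 the landlord must meet the preponderance of the evidence (weight is at least 49): on (b) the weight is 43, < 49, so (b) does not meet the standard; on (c) the weight is 48, which does not reach 49, so (c) does not meet the standard.
  The landlord does not carry Stage I.2.
So the tenant prevails on this issue.
— Issue II —
Stage II.1 — burden on tenant; standard: a clear and cogent showing (weight exceeds 78).
    (d): 92 − 10 = 82 > 78 [met]
    (e): 84 − 1 = 83 > 78 [met]
  The tenant carries Stage II.1; the landlord now bears the burden.
Stage II.2 — burden on landlord; standard: a clear and cogent showing (weight exceeds 78).
    (f): 78 ≤ 78 [not met]
    (g): 92 − 16 = 76 ≤ 78 [not met]
  The landlord does not carry Stage II.2.
So the tenant prevails on this issue.
— Issue III —
At Stage III.1 the tenant must meet the preponderance of the evidence (weight exceeds 55): on (h) the weight is 86 less the opposing 26 gives net 60, which does exceed 55, so (h) meets the standard.
  Stage III.1 carried; the burden remains with the tenant.
At Stage III.2 the tenant must meet a substantially-more-likely showing (weight is at least 80): on (i) the weight is 81, ≥ 80, so (i) meets the standard.
  All elements met at the final stage.
Every stage carried; the tenant prevails on this issue.
Per-issue: Issue I → tenant; Issue II → tenant; Issue III → tenant. The tenant must prevail on a majority of issues; overall, the tenant prevails.

tenant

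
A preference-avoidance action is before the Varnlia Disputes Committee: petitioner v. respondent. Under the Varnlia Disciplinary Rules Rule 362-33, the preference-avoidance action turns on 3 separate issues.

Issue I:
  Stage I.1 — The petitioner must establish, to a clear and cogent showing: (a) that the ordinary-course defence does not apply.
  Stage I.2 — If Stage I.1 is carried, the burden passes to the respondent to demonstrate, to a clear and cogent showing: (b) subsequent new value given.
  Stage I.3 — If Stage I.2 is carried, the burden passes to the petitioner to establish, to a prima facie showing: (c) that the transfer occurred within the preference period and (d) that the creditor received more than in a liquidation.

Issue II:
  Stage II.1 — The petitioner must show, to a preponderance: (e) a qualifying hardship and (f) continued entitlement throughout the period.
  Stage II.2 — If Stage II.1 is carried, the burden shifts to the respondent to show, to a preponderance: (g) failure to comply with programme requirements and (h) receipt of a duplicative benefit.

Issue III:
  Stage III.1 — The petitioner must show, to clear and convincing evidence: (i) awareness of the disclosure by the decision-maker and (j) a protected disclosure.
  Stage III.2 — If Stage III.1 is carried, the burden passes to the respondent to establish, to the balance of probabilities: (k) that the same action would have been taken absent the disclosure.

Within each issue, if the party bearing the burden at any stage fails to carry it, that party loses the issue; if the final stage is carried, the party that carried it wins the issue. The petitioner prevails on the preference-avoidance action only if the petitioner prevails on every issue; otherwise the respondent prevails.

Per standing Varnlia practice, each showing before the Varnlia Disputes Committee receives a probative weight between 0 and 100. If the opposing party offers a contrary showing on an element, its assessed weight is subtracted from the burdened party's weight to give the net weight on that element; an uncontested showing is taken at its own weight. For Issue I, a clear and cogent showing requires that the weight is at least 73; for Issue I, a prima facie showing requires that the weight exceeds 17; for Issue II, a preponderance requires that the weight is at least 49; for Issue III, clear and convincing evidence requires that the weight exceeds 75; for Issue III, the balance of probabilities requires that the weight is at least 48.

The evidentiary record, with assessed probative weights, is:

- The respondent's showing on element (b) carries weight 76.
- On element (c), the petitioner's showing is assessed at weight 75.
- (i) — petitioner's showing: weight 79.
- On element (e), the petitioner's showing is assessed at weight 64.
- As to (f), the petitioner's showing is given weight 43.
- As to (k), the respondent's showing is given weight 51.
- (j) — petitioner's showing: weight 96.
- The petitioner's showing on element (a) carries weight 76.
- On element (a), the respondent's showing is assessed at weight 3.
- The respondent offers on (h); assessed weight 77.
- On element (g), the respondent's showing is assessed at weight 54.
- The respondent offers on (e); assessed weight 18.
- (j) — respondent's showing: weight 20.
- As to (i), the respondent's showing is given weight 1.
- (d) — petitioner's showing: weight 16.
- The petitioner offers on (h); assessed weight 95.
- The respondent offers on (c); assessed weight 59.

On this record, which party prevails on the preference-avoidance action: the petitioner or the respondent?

respondent

— Issue I —
At Stage I.1 the petitioner must meet a clear and cogent showing (weight is at least 73): on (a) the weight is 76 less the opposing 3 gives net 73, which does reach 73, so (a) meets the standard.
  All elements met. The burden passes to the respondent.
At Stage I.2 the respondent must meet a clear and cogent showing (weight is at least 73): on (b) the weight is 76, which does reach 73, so (b) meets the standard.
  The respondent carries Stage I.2; the petitioner now bears the burden.
At Stage I.3 the petitioner must meet a prima facie showing (weight exceeds 17): on (c) the weight is 75 less the opposing 59 gives net 16, which does not exceed 17, so (c) does not meet the standard; on (d) the weight is 16, ≤ 17, so (d) does not meet the standard.
  The petitioner does not carry Stage I.3.
So the respondent prevails on this issue.
— Issue II —
At Stage II.1 the petitioner must meet a preponderance (weight is at least 49): on (e) the weight is 64 less the opposing 18 gives net 46, which does not reach 49, so (e) does not meet the standard; on (f) the weight is 43, which does not reach 49, so (f) does not meet the standard.
  Stage II.1 not carried; the petitioner fails its burden.
So the respondent prevails on this issue.
— Issue III —
Stage III.1 (petitioner, clear and convincing evidence, weight exceeds 75): (i) net 79−1=78 > 75 — meets; (j) net 96−20=76 > 75 — meets.
  The petitioner carries Stage III.1; the respondent now bears the burden.
Stage III.2 (respondent, the balance of probabilities, weight is at least 48): (k) 51 ≥ 48 — meets.
  All elements met at the final stage.
Every stage carried; the respondent prevails on this issue.
Per-issue: Issue I → respondent; Issue II → respondent; Issue III → respondent. The petitioner must prevail on every issue; overall, the respondent prevails.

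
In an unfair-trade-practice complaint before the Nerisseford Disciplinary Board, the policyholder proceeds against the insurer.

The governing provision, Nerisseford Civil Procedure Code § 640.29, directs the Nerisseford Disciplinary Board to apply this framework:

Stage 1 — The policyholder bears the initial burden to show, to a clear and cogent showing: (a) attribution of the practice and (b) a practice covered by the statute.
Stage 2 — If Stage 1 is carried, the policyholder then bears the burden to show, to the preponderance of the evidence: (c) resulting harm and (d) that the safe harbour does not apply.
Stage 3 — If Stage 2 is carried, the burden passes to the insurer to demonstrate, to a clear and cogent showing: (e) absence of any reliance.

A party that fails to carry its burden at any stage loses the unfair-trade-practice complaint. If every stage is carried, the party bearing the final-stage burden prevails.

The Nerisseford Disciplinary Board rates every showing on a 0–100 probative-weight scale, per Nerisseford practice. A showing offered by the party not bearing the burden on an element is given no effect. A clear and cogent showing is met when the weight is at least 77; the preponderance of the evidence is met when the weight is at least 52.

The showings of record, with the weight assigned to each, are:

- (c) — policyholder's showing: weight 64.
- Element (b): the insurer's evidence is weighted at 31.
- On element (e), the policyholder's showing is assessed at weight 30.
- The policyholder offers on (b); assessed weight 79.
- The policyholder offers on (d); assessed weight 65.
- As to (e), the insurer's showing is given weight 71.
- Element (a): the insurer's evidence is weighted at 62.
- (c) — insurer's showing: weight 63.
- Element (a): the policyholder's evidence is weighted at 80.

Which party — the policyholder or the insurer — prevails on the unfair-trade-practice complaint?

policyholder

Stage 1 (policyholder, a clear and cogent showing, weight is at least 77): (a) 80 (insurer's 62 disregarded) ≥ 77 — meets; (b) 79 (insurer's 31 disregarded) ≥ 77 — meets.
  Stage 1 is satisfied; the policyholder continues to bear the burden.
Stage 2 (policyholder, the preponderance of the evidence, weight is at least 52): (c) 64 (insurer's 63 disregarded) ≥ 52 — meets; (d) 65 ≥ 52 — meets.
  The policyholder carries Stage 2; the insurer now bears the burden.
Stage 3 (insurer, a clear and cogent showing, weight is at least 77): (e) 71 (policyholder's 30 disregarded) < 77 — fails.
  The insurer does not carry Stage 3.
The policyholder prevails.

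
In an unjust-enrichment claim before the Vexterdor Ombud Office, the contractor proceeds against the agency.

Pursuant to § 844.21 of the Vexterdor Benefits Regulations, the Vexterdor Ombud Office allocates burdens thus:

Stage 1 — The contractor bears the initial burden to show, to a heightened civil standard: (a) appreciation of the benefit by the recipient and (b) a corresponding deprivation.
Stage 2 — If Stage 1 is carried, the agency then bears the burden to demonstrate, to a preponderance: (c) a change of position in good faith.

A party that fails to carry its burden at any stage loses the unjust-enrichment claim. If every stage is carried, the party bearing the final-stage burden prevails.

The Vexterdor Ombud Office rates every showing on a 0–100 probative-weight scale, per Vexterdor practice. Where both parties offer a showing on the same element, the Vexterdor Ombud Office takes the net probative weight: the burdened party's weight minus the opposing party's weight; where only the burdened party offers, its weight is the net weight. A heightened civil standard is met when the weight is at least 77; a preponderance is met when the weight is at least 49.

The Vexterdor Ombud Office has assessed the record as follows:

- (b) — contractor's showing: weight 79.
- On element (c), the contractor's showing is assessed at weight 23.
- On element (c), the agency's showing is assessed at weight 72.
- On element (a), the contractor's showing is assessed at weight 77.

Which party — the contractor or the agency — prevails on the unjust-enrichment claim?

Stage 1 — burden on contractor; standard: a heightened civil standard (weight is at least 77).
    (a): 77 ≥ 77 [met]
    (b): 79 ≥ 77 [met]
  The contractor carries Stage 1; the agency now bears the burden.
Stage 2 — burden on agency; standard: a preponderance (weight is at least 49).
    (c): 72 − 23 = 49 ≥ 49 [met]
  All elements met at the final stage.
All stages carried — the agency prevails.

agency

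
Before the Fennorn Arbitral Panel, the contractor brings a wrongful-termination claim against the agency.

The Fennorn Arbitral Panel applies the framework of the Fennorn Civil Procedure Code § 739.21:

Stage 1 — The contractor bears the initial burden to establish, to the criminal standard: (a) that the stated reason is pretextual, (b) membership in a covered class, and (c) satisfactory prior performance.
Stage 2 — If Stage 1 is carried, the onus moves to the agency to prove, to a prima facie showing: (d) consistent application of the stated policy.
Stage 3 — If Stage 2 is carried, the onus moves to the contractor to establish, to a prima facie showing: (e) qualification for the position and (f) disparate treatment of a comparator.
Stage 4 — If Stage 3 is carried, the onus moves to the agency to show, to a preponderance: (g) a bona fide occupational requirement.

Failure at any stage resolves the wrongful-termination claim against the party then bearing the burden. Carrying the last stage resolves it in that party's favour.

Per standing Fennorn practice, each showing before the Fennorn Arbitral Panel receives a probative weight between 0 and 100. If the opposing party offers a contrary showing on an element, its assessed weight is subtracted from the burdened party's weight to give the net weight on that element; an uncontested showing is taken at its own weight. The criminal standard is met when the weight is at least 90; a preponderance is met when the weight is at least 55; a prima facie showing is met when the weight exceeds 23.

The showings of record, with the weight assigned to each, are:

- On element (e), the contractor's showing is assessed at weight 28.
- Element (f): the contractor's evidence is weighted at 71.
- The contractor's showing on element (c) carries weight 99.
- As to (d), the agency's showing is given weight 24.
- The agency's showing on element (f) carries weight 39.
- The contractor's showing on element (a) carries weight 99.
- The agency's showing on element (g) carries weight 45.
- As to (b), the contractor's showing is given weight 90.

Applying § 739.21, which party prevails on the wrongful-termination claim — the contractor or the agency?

At Stage 1 the contractor must meet the criminal standard (weight is at least 90): on (a) the weight is 99, which does reach 90, so (a) meets the standard; on (b) the weight is 90, which does reach 90, so (b) meets the standard; on (c) the weight is 99, ≥ 90, so (c) meets the standard.
  The contractor carries Stage 1; the agency now bears the burden.
At Stage 2 the agency must meet a prima facie showing (weight exceeds 23): on (d) the weight is 24, which does exceed 23, so (d) meets the standard.
  The agency carries Stage 2; the contractor now bears the burden.
At Stage 3 the contractor must meet a prima facie showing (weight exceeds 23): on (e) the weight is 28, > 23, so (e) meets the standard; on (f) the weight is 71 less the opposing 39 gives net 32, > 23, so (f) meets the standard.
  All elements met. The burden passes to the agency.
At Stage 4 the agency must meet a preponderance (weight is at least 55): on (g) the weight is 45, < 55, so (g) does not meet the standard.
  The agency does not carry Stage 4.
The analysis ends at Stage 4; the contractor prevails.

contractor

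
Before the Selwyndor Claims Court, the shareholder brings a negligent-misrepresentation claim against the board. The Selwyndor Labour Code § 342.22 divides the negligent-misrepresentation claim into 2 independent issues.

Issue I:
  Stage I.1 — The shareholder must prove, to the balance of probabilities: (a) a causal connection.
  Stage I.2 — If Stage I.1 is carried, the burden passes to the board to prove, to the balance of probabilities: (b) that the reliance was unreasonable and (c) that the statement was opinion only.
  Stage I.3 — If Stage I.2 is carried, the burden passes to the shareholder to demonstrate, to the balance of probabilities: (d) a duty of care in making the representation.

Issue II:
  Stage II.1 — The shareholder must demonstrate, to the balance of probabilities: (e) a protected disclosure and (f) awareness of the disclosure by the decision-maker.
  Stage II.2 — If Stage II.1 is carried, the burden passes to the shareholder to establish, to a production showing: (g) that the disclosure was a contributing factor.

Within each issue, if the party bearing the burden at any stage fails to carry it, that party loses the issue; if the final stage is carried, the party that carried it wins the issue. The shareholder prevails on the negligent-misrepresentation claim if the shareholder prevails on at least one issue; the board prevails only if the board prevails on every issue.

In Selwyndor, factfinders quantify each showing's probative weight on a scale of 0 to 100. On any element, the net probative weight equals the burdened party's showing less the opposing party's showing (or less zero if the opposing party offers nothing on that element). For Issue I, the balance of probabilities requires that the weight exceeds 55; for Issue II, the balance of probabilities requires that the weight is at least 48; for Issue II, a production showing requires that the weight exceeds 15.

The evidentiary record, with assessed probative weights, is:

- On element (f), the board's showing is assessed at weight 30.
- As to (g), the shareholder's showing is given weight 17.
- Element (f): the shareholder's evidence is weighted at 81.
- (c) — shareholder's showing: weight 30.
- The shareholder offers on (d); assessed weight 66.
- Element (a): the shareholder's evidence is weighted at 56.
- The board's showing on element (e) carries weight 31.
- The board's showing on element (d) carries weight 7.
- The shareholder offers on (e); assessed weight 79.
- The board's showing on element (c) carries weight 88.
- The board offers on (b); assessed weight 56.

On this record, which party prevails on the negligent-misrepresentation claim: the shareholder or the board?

shareholder

— Issue I —
At Stage I.1 the shareholder must meet the balance of probabilities (weight exceeds 55): on (a) the weight is 56, > 55, so (a) meets the standard.
  Stage I.1 is satisfied; the onus moves to the board.
At Stage I.2 the board must meet the balance of probabilities (weight exceeds 55): on (b) the weight is 56, which does exceed 55, so (b) meets the standard; on (c) the weight is 88 less the opposing 30 gives net 58, which does exceed 55, so (c) meets the standard.
  Stage I.2 is satisfied; the onus moves to the shareholder.
At Stage I.3 the shareholder must meet the balance of probabilities (weight exceeds 55): on (d) the weight is 66 less the opposing 7 gives net 59, which does exceed 55, so (d) meets the standard.
  Stage I.3 carried; the final stage is satisfied.
All stages carried — the shareholder prevails on this issue.
— Issue II —
Stage II.1 — burden on shareholder; standard: the balance of probabilities (weight is at least 48).
    (e): 79 − 31 = 48 ≥ 48 [met]
    (f): 81 − 30 = 51 ≥ 48 [met]
  Stage II.1 carried; the burden remains with the shareholder.
Stage II.2 — burden on shareholder; standard: a production showing (weight exceeds 15).
    (g): 17 > 15 [met]
  The shareholder carries the last stage.
With every stage satisfied, the shareholder prevails on this issue.
Per-issue: Issue I → shareholder; Issue II → shareholder. The shareholder must prevail on at least one issue; overall, the shareholder prevails.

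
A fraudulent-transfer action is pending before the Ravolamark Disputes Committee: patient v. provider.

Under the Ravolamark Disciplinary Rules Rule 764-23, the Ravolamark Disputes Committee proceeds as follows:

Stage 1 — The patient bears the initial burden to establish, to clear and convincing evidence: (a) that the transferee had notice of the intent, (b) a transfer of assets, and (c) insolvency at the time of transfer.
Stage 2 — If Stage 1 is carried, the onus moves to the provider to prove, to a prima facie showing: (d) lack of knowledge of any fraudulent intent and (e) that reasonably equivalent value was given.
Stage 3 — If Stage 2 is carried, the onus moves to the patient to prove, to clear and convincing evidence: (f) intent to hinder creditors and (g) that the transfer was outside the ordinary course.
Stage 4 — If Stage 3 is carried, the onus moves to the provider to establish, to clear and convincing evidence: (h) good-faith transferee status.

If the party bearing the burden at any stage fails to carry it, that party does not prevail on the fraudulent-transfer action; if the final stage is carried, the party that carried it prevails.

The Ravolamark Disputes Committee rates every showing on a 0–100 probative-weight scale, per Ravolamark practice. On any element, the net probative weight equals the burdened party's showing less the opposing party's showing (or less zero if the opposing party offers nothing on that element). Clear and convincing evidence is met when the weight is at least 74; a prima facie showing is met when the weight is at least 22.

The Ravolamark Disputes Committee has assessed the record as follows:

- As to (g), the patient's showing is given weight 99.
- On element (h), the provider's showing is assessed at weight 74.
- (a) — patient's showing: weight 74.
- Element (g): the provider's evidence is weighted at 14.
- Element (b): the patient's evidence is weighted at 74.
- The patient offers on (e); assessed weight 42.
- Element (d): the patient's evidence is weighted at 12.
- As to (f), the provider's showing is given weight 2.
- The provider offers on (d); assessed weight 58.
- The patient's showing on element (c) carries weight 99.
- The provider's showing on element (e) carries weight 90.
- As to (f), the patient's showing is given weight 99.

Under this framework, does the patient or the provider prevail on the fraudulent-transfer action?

Stage 1 (patient, clear and convincing evidence, weight is at least 74): (a) 74 ≥ 74 — meets; (b) 74 ≥ 74 — meets; (c) 99 ≥ 74 — meets.
  The patient carries Stage 1; the provider now bears the burden.
Stage 2 (provider, a prima facie showing, weight is at least 22): (d) net 58−12=46 ≥ 22 — meets; (e) net 90−42=48 ≥ 22 — meets.
  Stage 2 carried; the burden shifts to the patient.
Stage 3 (patient, clear and convincing evidence, weight is at least 74): (f) net 99−2=97 ≥ 74 — meets; (g) net 99−14=85 ≥ 74 — meets.
  Stage 3 carried; the burden shifts to the provider.
Stage 4 (provider, clear and convincing evidence, weight is at least 74): (h) 74 ≥ 74 — meets.
  The provider carries the last stage.
Every stage carried; the provider prevails.

provider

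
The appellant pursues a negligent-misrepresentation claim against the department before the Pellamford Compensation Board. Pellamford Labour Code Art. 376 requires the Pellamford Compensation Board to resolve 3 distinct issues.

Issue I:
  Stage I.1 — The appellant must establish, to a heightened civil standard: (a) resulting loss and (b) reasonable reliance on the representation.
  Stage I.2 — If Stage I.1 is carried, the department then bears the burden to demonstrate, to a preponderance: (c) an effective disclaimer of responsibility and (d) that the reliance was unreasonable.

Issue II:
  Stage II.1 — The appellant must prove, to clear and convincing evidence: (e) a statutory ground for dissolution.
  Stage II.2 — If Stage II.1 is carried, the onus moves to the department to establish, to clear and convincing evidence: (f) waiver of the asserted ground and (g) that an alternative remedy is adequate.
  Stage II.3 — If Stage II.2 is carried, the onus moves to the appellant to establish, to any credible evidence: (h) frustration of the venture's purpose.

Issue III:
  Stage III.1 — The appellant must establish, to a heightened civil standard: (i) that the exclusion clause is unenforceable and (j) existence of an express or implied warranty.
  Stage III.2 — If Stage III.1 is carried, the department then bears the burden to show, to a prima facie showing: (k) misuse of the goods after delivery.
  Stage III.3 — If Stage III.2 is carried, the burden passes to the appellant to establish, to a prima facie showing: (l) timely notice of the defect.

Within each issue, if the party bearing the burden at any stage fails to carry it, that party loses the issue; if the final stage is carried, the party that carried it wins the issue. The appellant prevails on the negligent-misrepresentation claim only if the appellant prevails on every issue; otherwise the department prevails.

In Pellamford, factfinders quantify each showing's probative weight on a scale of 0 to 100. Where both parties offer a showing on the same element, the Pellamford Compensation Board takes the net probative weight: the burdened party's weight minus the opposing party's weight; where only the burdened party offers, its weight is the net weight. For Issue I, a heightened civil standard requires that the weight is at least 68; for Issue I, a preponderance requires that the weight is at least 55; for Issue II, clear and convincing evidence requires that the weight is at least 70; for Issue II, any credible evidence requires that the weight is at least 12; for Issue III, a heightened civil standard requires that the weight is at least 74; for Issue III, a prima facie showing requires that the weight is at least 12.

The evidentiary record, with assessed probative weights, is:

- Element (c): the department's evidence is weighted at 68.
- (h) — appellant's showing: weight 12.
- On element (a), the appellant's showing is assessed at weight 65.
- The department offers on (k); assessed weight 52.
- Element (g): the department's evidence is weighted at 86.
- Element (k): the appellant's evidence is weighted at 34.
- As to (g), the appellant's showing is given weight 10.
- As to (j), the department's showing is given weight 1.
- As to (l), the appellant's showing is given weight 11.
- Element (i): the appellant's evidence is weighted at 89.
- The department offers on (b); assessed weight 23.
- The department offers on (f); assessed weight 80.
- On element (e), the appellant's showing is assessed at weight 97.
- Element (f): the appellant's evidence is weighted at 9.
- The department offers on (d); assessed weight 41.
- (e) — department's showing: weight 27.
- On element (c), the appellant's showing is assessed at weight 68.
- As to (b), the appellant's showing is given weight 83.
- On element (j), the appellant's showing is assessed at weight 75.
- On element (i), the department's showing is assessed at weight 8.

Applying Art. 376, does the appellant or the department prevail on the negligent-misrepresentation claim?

department

— Issue I —
At Stage I.1 the appellant must meet a heightened civil standard (weight is at least 68): on (a) the weight is 65, which does not reach 68, so (a) does not meet the standard; on (b) the weight is 83 less the opposing 23 gives net 60, which does not reach 68, so (b) does not meet the standard.
  The appellant does not carry Stage I.1.
The department prevails on this issue.
— Issue II —
Stage II.1 — burden on appellant; standard: clear and convincing evidence (weight is at least 70).
    (e): 97 − 27 = 70 ≥ 70 [met]
  All elements met. The burden passes to the department.
Stage II.2 — burden on department; standard: clear and convincing evidence (weight is at least 70).
    (f): 80 − 9 = 71 ≥ 70 [met]
    (g): 86 − 10 = 76 ≥ 70 [met]
  Stage II.2 carried; the burden shifts to the appellant.
Stage II.3 — burden on appellant; standard: any credible evidence (weight is at least 12).
    (h): 12 ≥ 12 [met]
  Stage II.3 carried; the final stage is satisfied.
All stages carried — the appellant prevails on this issue.
— Issue III —
Stage III.1 (appellant, a heightened civil standard, weight is at least 74): (i) net 89−8=81 ≥ 74 — meets; (j) net 75−1=74 ≥ 74 — meets.
  Stage III.1 carried; the burden shifts to the department.
Stage III.2 (department, a prima facie showing, weight is at least 12): (k) net 52−34=18 ≥ 12 — meets.
  The department carries Stage III.2; the appellant now bears the burden.
Stage III.3 (appellant, a prima facie showing, weight is at least 12): (l) 11 < 12 — fails.
  The appellant does not carry Stage III.3.
The analysis ends at Stage III.3; the department prevails on this issue.
Per-issue: Issue I → department; Issue II → appellant; Issue III → department. The appellant must prevail on every issue; overall, the department prevails.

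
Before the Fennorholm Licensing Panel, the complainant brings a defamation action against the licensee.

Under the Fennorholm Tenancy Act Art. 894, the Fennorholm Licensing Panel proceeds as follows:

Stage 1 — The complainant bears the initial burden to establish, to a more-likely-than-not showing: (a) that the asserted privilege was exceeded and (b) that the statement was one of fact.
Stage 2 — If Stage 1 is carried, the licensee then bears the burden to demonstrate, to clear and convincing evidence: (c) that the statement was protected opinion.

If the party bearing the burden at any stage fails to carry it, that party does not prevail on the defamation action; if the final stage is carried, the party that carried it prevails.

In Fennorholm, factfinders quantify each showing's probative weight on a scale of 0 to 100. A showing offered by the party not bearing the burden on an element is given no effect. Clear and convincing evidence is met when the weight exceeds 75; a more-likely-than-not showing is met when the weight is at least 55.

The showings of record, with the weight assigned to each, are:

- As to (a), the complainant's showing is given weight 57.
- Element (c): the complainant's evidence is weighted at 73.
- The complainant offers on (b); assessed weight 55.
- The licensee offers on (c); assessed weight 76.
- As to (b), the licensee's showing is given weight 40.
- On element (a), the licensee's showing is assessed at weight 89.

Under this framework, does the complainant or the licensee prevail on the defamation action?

At Stage 1 the complainant must meet a more-likely-than-not showing (weight is at least 55): on (a) the weight is 57 (the licensee's 89 is given no effect), ≥ 55, so (a) meets the standard; on (b) the weight is 55 (the licensee's 40 is given no effect), ≥ 55, so (b) meets the standard.
  Stage 1 is satisfied; the onus moves to the licensee.
At Stage 2 the licensee must meet clear and convincing evidence (weight exceeds 75): on (c) the weight is 76 (the complainant's 73 is given no effect), > 75, so (c) meets the standard.
  Stage 2 carried; the final stage is satisfied.
Every stage carried; the licensee prevails.

licensee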